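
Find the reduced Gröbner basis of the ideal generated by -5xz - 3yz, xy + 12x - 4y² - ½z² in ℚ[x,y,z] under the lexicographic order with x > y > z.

f_1 = -5xz - 3yz, LT = xz.
f_2 = xy + 12x - 4y² - ½z², LT = xy.

S(f_1,f_2): lcm = xyz. S = -12xz + 23/5y²z + ½z³.
  leading term xz: subtract (12/5)·f_1 from -12xz + 23/5y²z + ½z³ → 23/5y²z + 36/5yz + ½z³
  leading term y²z: no divisor's leading term divides it; move 23/5y²z to the remainder.
  leading term yz: no divisor's leading term divides it; move 36/5yz to the remainder.
  leading term z³: no divisor's leading term divides it; move ½z³ to the remainder.
  remainder 23/5y²z + 36/5yz + ½z³ ≠ 0; add g_3 = 23/5y²z + 36/5yz + ½z³ to the basis.

S(f_1,g_3): lcm = xy²z. S = -36/23xyz - 5/46xz³ + ⅗y³z.
  leading term xyz: subtract (36/115y)·f_1 from -36/23xyz - 5/46xz³ + ⅗y³z → -5/46xz³ + ⅗y³z + 108/115y²z
  leading term xz³: subtract (1/46z²)·f_1 from -5/46xz³ + ⅗y³z + 108/115y²z → ⅗y³z + 108/115y²z + 3/46yz³
  leading term y³z: subtract (3/23y)·g_3 from ⅗y³z + 108/115y²z + 3/46yz³ → 0
  remainder 0.

S(f_2,g_3): lcm = xy²z. S = 240/23xyz - 5/46xz³ - 4y³z - ½yz³.
  leading term xyz: subtract (-48/23y)·f_1 from 240/23xyz - 5/46xz³ - 4y³z - ½yz³ → -5/46xz³ - 4y³z - 144/23y²z - ½yz³
  leading term xz³: subtract (1/46z²)·f_1 from -5/46xz³ - 4y³z - 144/23y²z - ½yz³ → -4y³z - 144/23y²z - 10/23yz³
  leading term y³z: subtract (-20/23y)·g_3 from -4y³z - 144/23y²z - 10/23yz³ → 0
  remainder 0.

Every S-polynomial of the final basis reduces to 0, so we have a Gröbner basis.

G = {xy + 12x - 4y² - ½z², xz + ⅗yz, y²z + 36/23yz + 5/46z³}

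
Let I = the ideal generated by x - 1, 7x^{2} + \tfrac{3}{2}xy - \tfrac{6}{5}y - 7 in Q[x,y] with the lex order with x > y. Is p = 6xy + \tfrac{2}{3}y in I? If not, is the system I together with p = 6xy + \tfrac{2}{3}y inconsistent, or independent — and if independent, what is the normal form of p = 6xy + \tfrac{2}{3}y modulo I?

6xy + \tfrac{2}{3}y lies in I (it reduces to 0).

First compute the reduced Gröbner basis of I by Buchberger's algorithm.
f_1 = x - 1, LT = x.
f_2 = 7x^{2} + \tfrac{3}{2}xy - \tfrac{6}{5}y - 7, LT = x^{2}.

S(f_1,f_2): lcm = x^{2}. S = -\tfrac{3}{14}xy - x + \tfrac{6}{35}y + 1.
  leading term xy: subtract (-\tfrac{3}{14}y)·f_1 from -\tfrac{3}{14}xy - x + \tfrac{6}{35}y + 1 → -x - \tfrac{3}{70}y + 1
  leading term x: subtract (-1)·f_1 from -x - \tfrac{3}{70}y + 1 → -\tfrac{3}{70}y
  leading term y: no divisor's leading term divides it; move -\tfrac{3}{70}y to the remainder.
  remainder -\tfrac{3}{70}y ≠ 0; add h_3 = -\tfrac{3}{70}y to the basis.

The other S-polynomials (S(f_1,h_3), S(f_2,h_3)) all reduce to 0 modulo the current basis, so we have a Gröbner basis.
Inter-reduce: drop elements whose leading term is divisible by another's, tail-reduce, and make monic.
Reduced Gröbner basis: {x - 1, y}.
Label its elements g_1 = x - 1, g_2 = y.

Reduce p = 6xy + \tfrac{2}{3}y modulo G:
  leading term xy: subtract (6y)·g_1 from 6xy + \tfrac{2}{3}y → \tfrac{20}{3}y
  leading term y: subtract (\tfrac{20}{3})·g_2 from \tfrac{20}{3}y → 0
  normal form = 0.
Since the normal form is 0, p ∈ I.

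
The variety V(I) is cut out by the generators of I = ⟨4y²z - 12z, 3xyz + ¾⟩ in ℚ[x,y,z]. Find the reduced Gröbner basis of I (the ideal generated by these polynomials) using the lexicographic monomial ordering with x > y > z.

f_1 = 4y²z - 12z, LT = y²z.
f_2 = 3xyz + ¾, LT = xyz.

S(f_1,f_2): lcm = xy²z. S = -3xz - ¼y.
  reduce S modulo (f_1, f_2):
  remainder -3xz - ¼y ≠ 0; add g_3 = -3xz - ¼y to the basis.

S(f_1,g_3): lcm = xy²z. S = -3xz - 1/12y³.
  reduce S modulo (f_1, f_2, g_3):
  remainder -1/12y³ + ¼y ≠ 0; add g_4 = -1/12y³ + ¼y to the basis.

S(f_2,g_3): lcm = xyz. S = -1/12y² + ¼.
  reduce S modulo (f_1, f_2, g_3, g_4):
  remainder -1/12y² + ¼ ≠ 0; add g_5 = -1/12y² + ¼ to the basis.

The other S-polynomials (S(f_1,g_4), S(f_2,g_4), S(g_3,g_4), S(f_1,g_5), S(f_2,g_5), S(g_3,g_5), S(g_4,g_5)) all reduce to 0 modulo the current basis, so we have a Gröbner basis.
Inter-reduce: drop elements whose leading term is divisible by another's, tail-reduce, and make monic.

G = {xz + 1/12y, y² - 3}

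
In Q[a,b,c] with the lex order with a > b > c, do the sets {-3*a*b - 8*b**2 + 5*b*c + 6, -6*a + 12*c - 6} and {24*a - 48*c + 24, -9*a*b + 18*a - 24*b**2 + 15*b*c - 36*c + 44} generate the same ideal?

Two ideals are equal iff their reduced Gröbner bases coincide (the reduced basis is unique for a fixed ordering).
Buchberger on the first generating set:
f_1 = -3*a*b - 8*b**2 + 5*b*c + 6, LT = a*b.
f_2 = -6*a + 12*c - 6, LT = a.

S(f_1,f_2): lcm = a*b. S = 8/3*b**2 + 1/3*b*c - b - 2.
  reduce S modulo (f_1, f_2):
  remainder 8/3*b**2 + 1/3*b*c - b - 2 ≠ 0; add g_3 = 8/3*b**2 + 1/3*b*c - b - 2 to the basis.

The other S-polynomials (S(f_1,g_3), S(f_2,g_3)) all reduce to 0 modulo the current basis, so we have a Gröbner basis.
Inter-reduce: drop elements whose leading term is divisible by another's, tail-reduce, and make monic.
Reduced Gröbner basis: {a - 2*c + 1, b**2 + 1/8*b*c - 3/8*b - 3/4}.

Buchberger on the second generating set:
h_1 = 24*a - 48*c + 24, LT = a.
h_2 = -9*a*b + 18*a - 24*b**2 + 15*b*c - 36*c + 44, LT = a*b.

S(h_1,h_2): lcm = a*b. S = 2*a - 8/3*b**2 - 1/3*b*c + b - 4*c + 44/9.
  reduce S modulo (h_1, h_2):
  remainder -8/3*b**2 - 1/3*b*c + b + 26/9 ≠ 0; add k_3 = -8/3*b**2 - 1/3*b*c + b + 26/9 to the basis.

The other S-polynomials (S(h_1,k_3), S(h_2,k_3)) all reduce to 0 modulo the current basis, so we have a Gröbner basis.
Inter-reduce: drop elements whose leading term is divisible by another's, tail-reduce, and make monic.
Reduced Gröbner basis: {a - 2*c + 1, b**2 + 1/8*b*c - 3/8*b - 13/12}.

These differ, so the ideals are not equal.

No, the ideals differ.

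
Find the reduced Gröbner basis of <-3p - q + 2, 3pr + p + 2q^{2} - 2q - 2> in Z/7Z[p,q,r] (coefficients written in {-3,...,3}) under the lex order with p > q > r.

G = {p - 2q - 3, q^{2} + 3qr + r - 3}

Buchberger's algorithm terminates because the ascending chain of leading-term ideals stabilizes.

f_1 = -3p - q + 2, LT = p.
f_2 = 3pr + p + 2q^{2} - 2q - 2, LT = pr.

S(f_1,f_2): lcm = pr. S = 2p - 3q^{2} - 2qr + 3q - 3r + 3.
  reduce S modulo (f_1, f_2):
  remainder -3q^{2} - 2qr - 3r + 2 ≠ 0; add g_3 = -3q^{2} - 2qr - 3r + 2 to the basis.

The other S-polynomials (S(f_1,g_3), S(f_2,g_3)) all reduce to 0 modulo the current basis, so we have a Gröbner basis.
Inter-reduce: drop elements whose leading term is divisible by another's, tail-reduce, and make monic.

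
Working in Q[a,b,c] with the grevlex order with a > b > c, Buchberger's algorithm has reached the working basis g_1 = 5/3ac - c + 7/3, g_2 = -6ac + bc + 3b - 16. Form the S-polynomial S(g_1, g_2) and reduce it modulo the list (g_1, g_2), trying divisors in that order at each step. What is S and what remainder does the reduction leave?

S(g_1, g_2) = 1/6bc + 1/2b - 3/5c - 19/15; remainder on division = 1/6bc + 1/2b - 3/5c - 19/15.

lcm(LM(g_1), LM(g_2)) = ac.
S = (lcm/LT(g_1))·g_1 − (lcm/LT(g_2))·g_2 = 1/6bc + 1/2b - 3/5c - 19/15.
Reduce S modulo (g_1, g_2) in that order:
  leading term bc: no divisor's leading term divides it; move 1/6bc to the remainder.
  leading term b: no divisor's leading term divides it; move 1/2b to the remainder.
  leading term c: no divisor's leading term divides it; move -3/5c to the remainder.
  leading term 1: no divisor's leading term divides it; move -19/15 to the remainder.
The remainder 1/6bc + 1/2b - 3/5c - 19/15 is nonzero, so it would be added as the next basis element.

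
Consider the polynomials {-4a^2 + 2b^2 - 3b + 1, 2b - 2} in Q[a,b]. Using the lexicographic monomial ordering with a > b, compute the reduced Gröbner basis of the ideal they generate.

f_1 = -4a^2 + 2b^2 - 3b + 1, LT = a^2.
f_2 = 2b - 2, LT = b.

The S-polynomials (S(f_1,f_2)) all reduce to 0 modulo the current basis, so we have a Gröbner basis.

G = {a^2, b - 1}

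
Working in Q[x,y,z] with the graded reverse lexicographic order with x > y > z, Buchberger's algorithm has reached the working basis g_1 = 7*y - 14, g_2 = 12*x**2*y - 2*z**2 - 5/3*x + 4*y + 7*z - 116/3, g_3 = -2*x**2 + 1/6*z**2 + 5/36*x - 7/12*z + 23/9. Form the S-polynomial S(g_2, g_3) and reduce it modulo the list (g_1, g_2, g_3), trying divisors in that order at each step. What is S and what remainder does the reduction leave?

S(g_2, g_3) = 1/12*y*z**2 + 5/72*x*y - 7/24*y*z - 1/6*z**2 - 5/36*x + 29/18*y + 7/12*z - 29/9; remainder on division = 0.

lcm(LM(g_2), LM(g_3)) = x**2*y.
S = (lcm/LT(g_2))·g_2 − (lcm/LT(g_3))·g_3 = 1/12*y*z**2 + 5/72*x*y - 7/24*y*z - 1/6*z**2 - 5/36*x + 29/18*y + 7/12*z - 29/9.
Reduce S modulo (g_1, g_2, g_3) in that order:
  leading term y*z**2: subtract (1/84*z**2)·g_1 from 1/12*y*z**2 + 5/72*x*y - 7/24*y*z - 1/6*z**2 - 5/36*x + 29/18*y + 7/12*z - 29/9 → 5/72*x*y - 7/24*y*z - 5/36*x + 29/18*y + 7/12*z - 29/9
  leading term x*y: subtract (5/504*x)·g_1 from 5/72*x*y - 7/24*y*z - 5/36*x + 29/18*y + 7/12*z - 29/9 → -7/24*y*z + 29/18*y + 7/12*z - 29/9
  leading term y*z: subtract (-1/24*z)·g_1 from -7/24*y*z + 29/18*y + 7/12*z - 29/9 → 29/18*y - 29/9
  leading term y: subtract (29/126)·g_1 from 29/18*y - 29/9 → 0
The remainder is 0, so this S-polynomial contributes no new basis element.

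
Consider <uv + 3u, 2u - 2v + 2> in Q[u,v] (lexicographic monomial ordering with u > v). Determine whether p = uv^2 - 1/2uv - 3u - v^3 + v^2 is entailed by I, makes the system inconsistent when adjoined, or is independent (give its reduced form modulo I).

First compute the reduced Gröbner basis of I by Buchberger's algorithm.
f_1 = uv + 3u, LT = uv.
f_2 = 2u - 2v + 2, LT = u.

S(f_1,f_2): lcm = uv. S = 3u + v^2 - v.
  reduce S modulo (f_1, f_2):
  remainder v^2 + 2v - 3 ≠ 0; add h_3 = v^2 + 2v - 3 to the basis.

The other S-polynomials (S(f_1,h_3), S(f_2,h_3)) all reduce to 0 modulo the current basis, so we have a Gröbner basis.
Inter-reduce: drop elements whose leading term is divisible by another's, tail-reduce, and make monic.
Reduced Gröbner basis: {u - v + 1, v^2 + 2v - 3}.
Label its elements g_1 = u - v + 1, g_2 = v^2 + 2v - 3.

Reduce p = uv^2 - 1/2uv - 3u - v^3 + v^2 modulo G:
  leading term uv^2: subtract (v^2)·g_1 from uv^2 - 1/2uv - 3u - v^3 + v^2 → -1/2uv - 3u
  leading term uv: subtract (-1/2v)·g_1 from -1/2uv - 3u → -3u - 1/2v^2 + 1/2v
  leading term u: subtract (-3)·g_1 from -3u - 1/2v^2 + 1/2v → -1/2v^2 - 5/2v + 3
  leading term v^2: subtract (-1/2)·g_2 from -1/2v^2 - 5/2v + 3 → -3/2v + 3/2
  leading term v: no divisor's leading term divides it; move -3/2v to the remainder.
  leading term 1: no divisor's leading term divides it; move 3/2 to the remainder.
  normal form = -3/2v + 3/2.
The normal form is nonzero, so p ∉ I. Since p minus its normal form lies in I, I + (p) = I + (r) where r = -3/2v + 3/2; decide whether this ideal is the whole ring.
Run Buchberger on G together with r (pairs among the g_i already reduce to 0 since G is a Gröbner basis):
g_1 = u - v + 1, LT = u.
g_2 = v^2 + 2v - 3, LT = v^2.
r = -3/2v + 3/2, LT = v.

The S-polynomials (S(g_1,g_2), S(g_1,r), S(g_2,r)) all reduce to 0 modulo the current basis, so we have a Gröbner basis.
Inter-reduce: drop elements whose leading term is divisible by another's, tail-reduce, and make monic.
Reduced Gröbner basis: {u, v - 1}.
The reduced Gröbner basis of I + (p) is {u, v - 1} ≠ {1}, a proper ideal, so the enlarged system stays consistent: p is independent of I, with normal form -3/2v + 3/2.

uv^2 - 1/2uv - 3u - v^3 + v^2 is independent of I; its normal form modulo I is -3/2v + 3/2.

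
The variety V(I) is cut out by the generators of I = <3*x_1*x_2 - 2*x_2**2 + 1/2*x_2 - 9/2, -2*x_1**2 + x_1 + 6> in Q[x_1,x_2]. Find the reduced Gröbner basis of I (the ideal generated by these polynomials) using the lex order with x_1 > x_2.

f_1 = 3*x_1*x_2 - 2*x_2**2 + 1/2*x_2 - 9/2, LT = x_1*x_2.
f_2 = -2*x_1**2 + x_1 + 6, LT = x_1**2.

S(f_1,f_2): lcm = x_1**2*x_2. S = -2/3*x_1*x_2**2 + 2/3*x_1*x_2 - 3/2*x_1 + 3*x_2.
  leading term x_1*x_2**2: subtract (-2/9*x_2)·f_1 from -2/3*x_1*x_2**2 + 2/3*x_1*x_2 - 3/2*x_1 + 3*x_2 → 2/3*x_1*x_2 - 3/2*x_1 - 4/9*x_2**3 + 1/9*x_2**2 + 2*x_2
  leading term x_1*x_2: subtract (2/9)·f_1 from 2/3*x_1*x_2 - 3/2*x_1 - 4/9*x_2**3 + 1/9*x_2**2 + 2*x_2 → -3/2*x_1 - 4/9*x_2**3 + 5/9*x_2**2 + 17/9*x_2 + 1
  leading term x_1: no divisor's leading term divides it; move -3/2*x_1 to the remainder.
  leading term x_2**3: no divisor's leading term divides it; move -4/9*x_2**3 to the remainder.
  leading term x_2**2: no divisor's leading term divides it; move 5/9*x_2**2 to the remainder.
  leading term x_2: no divisor's leading term divides it; move 17/9*x_2 to the remainder.
  leading term 1: no divisor's leading term divides it; move 1 to the remainder.
  remainder -3/2*x_1 - 4/9*x_2**3 + 5/9*x_2**2 + 17/9*x_2 + 1 ≠ 0; add g_3 = -3/2*x_1 - 4/9*x_2**3 + 5/9*x_2**2 + 17/9*x_2 + 1 to the basis.

S(f_1,g_3): lcm = x_1*x_2. S = -8/27*x_2**4 + 10/27*x_2**3 + 16/27*x_2**2 + 5/6*x_2 - 3/2.
  leading term x_2**4: no divisor's leading term divides it; move -8/27*x_2**4 to the remainder.
  leading term x_2**3: no divisor's leading term divides it; move 10/27*x_2**3 to the remainder.
  leading term x_2**2: no divisor's leading term divides it; move 16/27*x_2**2 to the remainder.
  leading term x_2: no divisor's leading term divides it; move 5/6*x_2 to the remainder.
  leading term 1: no divisor's leading term divides it; move -3/2 to the remainder.
  remainder -8/27*x_2**4 + 10/27*x_2**3 + 16/27*x_2**2 + 5/6*x_2 - 3/2 ≠ 0; add g_4 = -8/27*x_2**4 + 10/27*x_2**3 + 16/27*x_2**2 + 5/6*x_2 - 3/2 to the basis.

The other S-polynomials (S(f_2,g_3), S(f_1,g_4), S(f_2,g_4), S(g_3,g_4)) all reduce to 0 modulo the current basis, so we have a Gröbner basis.
Inter-reduce: drop elements whose leading term is divisible by another's, tail-reduce, and make monic.

G = {x_1 + 8/27*x_2**3 - 10/27*x_2**2 - 34/27*x_2 - 2/3, x_2**4 - 5/4*x_2**3 - 2*x_2**2 - 45/16*x_2 + 81/16}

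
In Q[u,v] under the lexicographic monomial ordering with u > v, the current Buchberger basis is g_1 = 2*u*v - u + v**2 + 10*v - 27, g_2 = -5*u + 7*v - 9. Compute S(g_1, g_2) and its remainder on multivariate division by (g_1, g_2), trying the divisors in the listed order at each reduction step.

S(g_1, g_2) = -1/2*u + 19/10*v**2 + 16/5*v - 27/2; remainder on division = 19/10*v**2 + 5/2*v - 63/5.

lcm(LM(g_1), LM(g_2)) = u*v.
S = (lcm/LT(g_1))·g_1 − (lcm/LT(g_2))·g_2 = -1/2*u + 19/10*v**2 + 16/5*v - 27/2.
Reduce S modulo (g_1, g_2) in that order:
  leading term u: subtract (1/10)·g_2 from -1/2*u + 19/10*v**2 + 16/5*v - 27/2 → 19/10*v**2 + 5/2*v - 63/5
  leading term v**2: no divisor's leading term divides it; move 19/10*v**2 to the remainder.
  leading term v: no divisor's leading term divides it; move 5/2*v to the remainder.
  leading term 1: no divisor's leading term divides it; move -63/5 to the remainder.
The remainder 19/10*v**2 + 5/2*v - 63/5 is nonzero, so it would be added as the next basis element.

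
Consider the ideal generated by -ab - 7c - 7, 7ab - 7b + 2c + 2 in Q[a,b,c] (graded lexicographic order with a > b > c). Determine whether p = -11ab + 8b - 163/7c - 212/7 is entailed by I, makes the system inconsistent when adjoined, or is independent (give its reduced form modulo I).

First compute the reduced Gröbner basis of I by Buchberger's algorithm.
f_1 = -ab - 7c - 7, LT = ab.
f_2 = 7ab - 7b + 2c + 2, LT = ab.

S(f_1,f_2): lcm = ab. S = b + 47/7c + 47/7.
  leading term b: no divisor's leading term divides it; move b to the remainder.
  leading term c: no divisor's leading term divides it; move 47/7c to the remainder.
  leading term 1: no divisor's leading term divides it; move 47/7 to the remainder.
  remainder b + 47/7c + 47/7 ≠ 0; add h_3 = b + 47/7c + 47/7 to the basis.

S(f_1,h_3): lcm = ab. S = -47/7ac - 47/7a + 7c + 7.
  leading term ac: no divisor's leading term divides it; move -47/7ac to the remainder.
  leading term a: no divisor's leading term divides it; move -47/7a to the remainder.
  leading term c: no divisor's leading term divides it; move 7c to the remainder.
  leading term 1: no divisor's leading term divides it; move 7 to the remainder.
  remainder -47/7ac - 47/7a + 7c + 7 ≠ 0; add h_4 = -47/7ac - 47/7a + 7c + 7 to the basis.

The other S-polynomials (S(f_2,h_3), S(f_1,h_4), S(f_2,h_4), S(h_3,h_4)) all reduce to 0 modulo the current basis, so we have a Gröbner basis.
Inter-reduce: drop elements whose leading term is divisible by another's, tail-reduce, and make monic.
Reduced Gröbner basis: {ac + a - 49/47c - 49/47, b + 47/7c + 47/7}.
Label its elements g_1 = ac + a - 49/47c - 49/47, g_2 = b + 47/7c + 47/7.

Reduce p = -11ab + 8b - 163/7c - 212/7 modulo G:
  leading term ab: subtract (-11a)·g_2 from -11ab + 8b - 163/7c - 212/7 → 517/7ac + 517/7a + 8b - 163/7c - 212/7
  leading term ac: subtract (517/7)·g_1 from 517/7ac + 517/7a + 8b - 163/7c - 212/7 → 8b + 376/7c + 327/7
  leading term b: subtract (8)·g_2 from 8b + 376/7c + 327/7 → -7
  leading term 1: no divisor's leading term divides it; move -7 to the remainder.
  normal form = -7.
The normal form is nonzero, so p ∉ I. Since p minus its normal form lies in I, I + (p) = I + (r) where r = -7; decide whether this ideal is the whole ring.
Here r = -7 is a nonzero constant, hence a unit: 1 ∈ I + (p), the Gröbner basis of I + (p) is {1}, and the enlarged system has no common solution — adjoining p is inconsistent.

The remainder on division by a Gröbner basis is unique — it is the normal form.

Adjoining -11ab + 8b - 163/7c - 212/7 makes the ideal the whole ring: the system is inconsistent.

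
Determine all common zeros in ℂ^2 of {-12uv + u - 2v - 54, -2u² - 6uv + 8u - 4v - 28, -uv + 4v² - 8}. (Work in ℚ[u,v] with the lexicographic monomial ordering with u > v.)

Compute a lex Gröbner basis by Buchberger's algorithm.
f_1 = -12uv + u - 2v - 54, LT = uv.
f_2 = -2u² - 6uv + 8u - 4v - 28, LT = u².
f_3 = -uv + 4v² - 8, LT = uv.

S(f_1,f_2): lcm = u²v. S = -1/12u² - 3uv² + 25/6uv + 9/2u - 2v² - 14v.
  leading term u²: subtract (1/24)·f_2 from -1/12u² - 3uv² + 25/6uv + 9/2u - 2v² - 14v → -3uv² + 53/12uv + 25/6u - 2v² - 83/6v + 7/6
  leading term uv²: subtract (¼v)·f_1 from -3uv² + 53/12uv + 25/6u - 2v² - 83/6v + 7/6 → 25/6uv + 25/6u - 3/2v² - ⅓v + 7/6
  leading term uv: subtract (-25/72)·f_1 from 25/6uv + 25/6u - 3/2v² - ⅓v + 7/6 → 325/72u - 3/2v² - 37/36v - 211/12
  leading term u: no divisor's leading term divides it; move 325/72u to the remainder.
  leading term v²: no divisor's leading term divides it; move -3/2v² to the remainder.
  leading term v: no divisor's leading term divides it; move -37/36v to the remainder.
  leading term 1: no divisor's leading term divides it; move -211/12 to the remainder.
  remainder 325/72u - 3/2v² - 37/36v - 211/12 ≠ 0; add h_4 = 325/72u - 3/2v² - 37/36v - 211/12 to the basis.

S(f_1,f_3): lcm = uv. S = -1/12u + 4v² + ⅙v - 7/2.
  leading term u: subtract (-6/325)·h_4 from -1/12u + 4v² + ⅙v - 7/2 → 1291/325v² + 48/325v - 1243/325
  leading term v²: no divisor's leading term divides it; move 1291/325v² to the remainder.
  leading term v: no divisor's leading term divides it; move 48/325v to the remainder.
  leading term 1: no divisor's leading term divides it; move -1243/325 to the remainder.
  remainder 1291/325v² + 48/325v - 1243/325 ≠ 0; add h_5 = 1291/325v² + 48/325v - 1243/325 to the basis.

S(f_2,f_3): lcm = u²v. S = 7uv² - 4uv - 8u + 2v² + 14v.
  leading term uv²: subtract (-7/12v)·f_1 from 7uv² - 4uv - 8u + 2v² + 14v → -41/12uv - 8u + ⅚v² - 35/2v
  leading term uv: subtract (41/144)·f_1 from -41/12uv - 8u + ⅚v² - 35/2v → -1193/144u + ⅚v² - 1219/72v + 123/8
  leading term u: subtract (-1193/650)·h_4 from -1193/144u + ⅚v² - 1219/72v + 123/8 → -7487/3900v² - 12231/650v - 65899/3900
  leading term v²: subtract (-7487/15492)·h_5 from -7487/3900v² - 12231/650v - 65899/3900 → -48401/2582v - 48401/2582
  leading term v: no divisor's leading term divides it; move -48401/2582v to the remainder.
  leading term 1: no divisor's leading term divides it; move -48401/2582 to the remainder.
  remainder -48401/2582v - 48401/2582 ≠ 0; add h_6 = -48401/2582v - 48401/2582 to the basis.

The other S-polynomials (S(f_1,h_4), S(f_2,h_4), S(f_3,h_4), S(f_1,h_5), S(f_2,h_5), S(f_3,h_5), S(h_4,h_5), S(f_1,h_6), S(f_2,h_6), S(f_3,h_6), S(h_4,h_6), S(h_5,h_6)) all reduce to 0 modulo the current basis, so we have a Gröbner basis.
Inter-reduce: drop elements whose leading term is divisible by another's, tail-reduce, and make monic.
Reduced Gröbner basis: {u - 4, v + 1}.

Since the basis is lex-ordered, v + 1 is univariate in v. Its roots are {-1}. Back-substituting each root into the other basis elements fixes the other coordinates.
  v = -1: the earlier basis element becomes u - 4 = 0, giving u = 4 — point (4, -1).
Substituting each solution back into the original system confirms all equations vanish.
A lex Gröbner basis triangularizes the system, enabling back-substitution.

{(4, -1)}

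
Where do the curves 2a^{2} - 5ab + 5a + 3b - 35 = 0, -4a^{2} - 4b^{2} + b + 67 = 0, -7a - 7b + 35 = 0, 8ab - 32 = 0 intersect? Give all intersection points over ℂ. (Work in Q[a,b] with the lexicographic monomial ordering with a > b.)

{(4, 1)}

Compute a lex Gröbner basis by Buchberger's algorithm.
f_1 = 2a^{2} - 5ab + 5a + 3b - 35, LT = a^{2}.
f_2 = -4a^{2} - 4b^{2} + b + 67, LT = a^{2}.
f_3 = -7a - 7b + 35, LT = a.
f_4 = 8ab - 32, LT = ab.

S(f_1,f_2): lcm = a^{2}. S = -\tfrac{5}{2}ab + \tfrac{5}{2}a - b^{2} + \tfrac{7}{4}b - \tfrac{3}{4}.
  leading term ab: subtract (\tfrac{5}{14}b)·f_3 from -\tfrac{5}{2}ab + \tfrac{5}{2}a - b^{2} + \tfrac{7}{4}b - \tfrac{3}{4} → \tfrac{5}{2}a + \tfrac{3}{2}b^{2} - \tfrac{43}{4}b - \tfrac{3}{4}
  leading term a: subtract (-\tfrac{5}{14})·f_3 from \tfrac{5}{2}a + \tfrac{3}{2}b^{2} - \tfrac{43}{4}b - \tfrac{3}{4} → \tfrac{3}{2}b^{2} - \tfrac{53}{4}b + \tfrac{47}{4}
  leading term b^{2}: no divisor's leading term divides it; move \tfrac{3}{2}b^{2} to the remainder.
  leading term b: no divisor's leading term divides it; move -\tfrac{53}{4}b to the remainder.
  leading term 1: no divisor's leading term divides it; move \tfrac{47}{4} to the remainder.
  remainder \tfrac{3}{2}b^{2} - \tfrac{53}{4}b + \tfrac{47}{4} ≠ 0; add h_5 = \tfrac{3}{2}b^{2} - \tfrac{53}{4}b + \tfrac{47}{4} to the basis.

S(f_1,f_3): lcm = a^{2}. S = -\tfrac{7}{2}ab + \tfrac{15}{2}a + \tfrac{3}{2}b - \tfrac{35}{2}.
  leading term ab: subtract (\tfrac{1}{2}b)·f_3 from -\tfrac{7}{2}ab + \tfrac{15}{2}a + \tfrac{3}{2}b - \tfrac{35}{2} → \tfrac{15}{2}a + \tfrac{7}{2}b^{2} - 16b - \tfrac{35}{2}
  leading term a: subtract (-\tfrac{15}{14})·f_3 from \tfrac{15}{2}a + \tfrac{7}{2}b^{2} - 16b - \tfrac{35}{2} → \tfrac{7}{2}b^{2} - \tfrac{47}{2}b + 20
  leading term b^{2}: subtract (\tfrac{7}{3})·h_5 from \tfrac{7}{2}b^{2} - \tfrac{47}{2}b + 20 → \tfrac{89}{12}b - \tfrac{89}{12}
  leading term b: no divisor's leading term divides it; move \tfrac{89}{12}b to the remainder.
  leading term 1: no divisor's leading term divides it; move -\tfrac{89}{12} to the remainder.
  remainder \tfrac{89}{12}b - \tfrac{89}{12} ≠ 0; add h_6 = \tfrac{89}{12}b - \tfrac{89}{12} to the basis.

S(f_1,f_4): lcm = a^{2}b. S = -\tfrac{5}{2}ab^{2} + \tfrac{5}{2}ab + 4a + \tfrac{3}{2}b^{2} - \tfrac{35}{2}b.
  leading term ab^{2}: subtract (\tfrac{5}{14}b^{2})·f_3 from -\tfrac{5}{2}ab^{2} + \tfrac{5}{2}ab + 4a + \tfrac{3}{2}b^{2} - \tfrac{35}{2}b → \tfrac{5}{2}ab + 4a + \tfrac{5}{2}b^{3} - 11b^{2} - \tfrac{35}{2}b
  leading term ab: subtract (-\tfrac{5}{14}b)·f_3 from \tfrac{5}{2}ab + 4a + \tfrac{5}{2}b^{3} - 11b^{2} - \tfrac{35}{2}b → 4a + \tfrac{5}{2}b^{3} - \tfrac{27}{2}b^{2} - 5b
  leading term a: subtract (-\tfrac{4}{7})·f_3 from 4a + \tfrac{5}{2}b^{3} - \tfrac{27}{2}b^{2} - 5b → \tfrac{5}{2}b^{3} - \tfrac{27}{2}b^{2} - 9b + 20
  leading term b^{3}: subtract (\tfrac{5}{3}b)·h_5 from \tfrac{5}{2}b^{3} - \tfrac{27}{2}b^{2} - 9b + 20 → \tfrac{103}{12}b^{2} - \tfrac{343}{12}b + 20
  leading term b^{2}: subtract (\tfrac{103}{18})·h_5 from \tfrac{103}{12}b^{2} - \tfrac{343}{12}b + 20 → \tfrac{3401}{72}b - \tfrac{3401}{72}
  leading term b: subtract (\tfrac{3401}{534})·h_6 from \tfrac{3401}{72}b - \tfrac{3401}{72} → 0
  remainder 0.

S(f_2,f_3): lcm = a^{2}. S = -ab + 5a + b^{2} - \tfrac{1}{4}b - \tfrac{67}{4}.
  leading term ab: subtract (\tfrac{1}{7}b)·f_3 from -ab + 5a + b^{2} - \tfrac{1}{4}b - \tfrac{67}{4} → 5a + 2b^{2} - \tfrac{21}{4}b - \tfrac{67}{4}
  leading term a: subtract (-\tfrac{5}{7})·f_3 from 5a + 2b^{2} - \tfrac{21}{4}b - \tfrac{67}{4} → 2b^{2} - \tfrac{41}{4}b + \tfrac{33}{4}
  leading term b^{2}: subtract (\tfrac{4}{3})·h_5 from 2b^{2} - \tfrac{41}{4}b + \tfrac{33}{4} → \tfrac{89}{12}b - \tfrac{89}{12}
  leading term b: subtract (1)·h_6 from \tfrac{89}{12}b - \tfrac{89}{12} → 0
  remainder 0.

S(f_2,f_4): lcm = a^{2}b. S = 4a + b^{3} - \tfrac{1}{4}b^{2} - \tfrac{67}{4}b.
  leading term a: subtract (-\tfrac{4}{7})·f_3 from 4a + b^{3} - \tfrac{1}{4}b^{2} - \tfrac{67}{4}b → b^{3} - \tfrac{1}{4}b^{2} - \tfrac{83}{4}b + 20
  leading term b^{3}: subtract (\tfrac{2}{3}b)·h_5 from b^{3} - \tfrac{1}{4}b^{2} - \tfrac{83}{4}b + 20 → \tfrac{103}{12}b^{2} - \tfrac{343}{12}b + 20
  leading term b^{2}: subtract (\tfrac{103}{18})·h_5 from \tfrac{103}{12}b^{2} - \tfrac{343}{12}b + 20 → \tfrac{3401}{72}b - \tfrac{3401}{72}
  leading term b: subtract (\tfrac{3401}{534})·h_6 from \tfrac{3401}{72}b - \tfrac{3401}{72} → 0
  remainder 0.

S(f_3,f_4): lcm = ab. S = b^{2} - 5b + 4.
  leading term b^{2}: subtract (\tfrac{2}{3})·h_5 from b^{2} - 5b + 4 → \tfrac{23}{6}b - \tfrac{23}{6}
  leading term b: subtract (\tfrac{46}{89})·h_6 from \tfrac{23}{6}b - \tfrac{23}{6} → 0
  remainder 0.

S(f_1,h_5): leading monomials are coprime, so the S-polynomial reduces to 0 (Buchberger's first criterion).
S(f_2,h_5): leading monomials are coprime, so the S-polynomial reduces to 0 (Buchberger's first criterion).
S(f_3,h_5): leading monomials are coprime, so the S-polynomial reduces to 0 (Buchberger's first criterion).
S(f_4,h_5): lcm = ab^{2}. S = \tfrac{53}{6}ab - \tfrac{47}{6}a - 4b.
  leading term ab: subtract (-\tfrac{53}{42}b)·f_3 from \tfrac{53}{6}ab - \tfrac{47}{6}a - 4b → -\tfrac{47}{6}a - \tfrac{53}{6}b^{2} + \tfrac{241}{6}b
  leading term a: subtract (\tfrac{47}{42})·f_3 from -\tfrac{47}{6}a - \tfrac{53}{6}b^{2} + \tfrac{241}{6}b → -\tfrac{53}{6}b^{2} + 48b - \tfrac{235}{6}
  leading term b^{2}: subtract (-\tfrac{53}{9})·h_5 from -\tfrac{53}{6}b^{2} + 48b - \tfrac{235}{6} → -\tfrac{1081}{36}b + \tfrac{1081}{36}
  leading term b: subtract (-\tfrac{1081}{267})·h_6 from -\tfrac{1081}{36}b + \tfrac{1081}{36} → 0
  remainder 0.

S(f_1,h_6): leading monomials are coprime, so the S-polynomial reduces to 0 (Buchberger's first criterion).
S(f_2,h_6): leading monomials are coprime, so the S-polynomial reduces to 0 (Buchberger's first criterion).
S(f_3,h_6): leading monomials are coprime, so the S-polynomial reduces to 0 (Buchberger's first criterion).
S(f_4,h_6): lcm = ab. S = a - 4.
  leading term a: subtract (-\tfrac{1}{7})·f_3 from a - 4 → -b + 1
  leading term b: subtract (-\tfrac{12}{89})·h_6 from -b + 1 → 0
  remainder 0.

S(h_5,h_6): lcm = b^{2}. S = -\tfrac{47}{6}b + \tfrac{47}{6}.
  leading term b: subtract (-\tfrac{94}{89})·h_6 from -\tfrac{47}{6}b + \tfrac{47}{6} → 0
  remainder 0.

Every S-polynomial of the final basis reduces to 0, so we have a Gröbner basis.
Inter-reduce: drop elements whose leading term is divisible by another's, tail-reduce, and make monic.
Reduced Gröbner basis: {a - 4, b - 1}.

The lex basis is triangular: the last element involves only b. Solving b - 1 = 0 gives b ∈ {1}; substituting each value into the earlier elements determines the remaining variables.
  b = 1: the earlier basis element becomes a - 4 = 0, giving a = 4 — point (4, 1).
Substituting each solution back into the original system confirms all equations vanish.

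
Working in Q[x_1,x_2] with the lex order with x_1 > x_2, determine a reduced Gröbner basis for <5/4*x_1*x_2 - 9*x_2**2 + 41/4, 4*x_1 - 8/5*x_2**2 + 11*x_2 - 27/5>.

Buchberger's algorithm terminates because the ascending chain of leading-term ideals stabilizes.

f_1 = 5/4*x_1*x_2 - 9*x_2**2 + 41/4, LT = x_1*x_2.
f_2 = 4*x_1 - 8/5*x_2**2 + 11*x_2 - 27/5, LT = x_1.

S(f_1,f_2): lcm = x_1*x_2. S = 2/5*x_2**3 - 199/20*x_2**2 + 27/20*x_2 + 41/5.
  leading term x_2**3: no divisor's leading term divides it; move 2/5*x_2**3 to the remainder.
  leading term x_2**2: no divisor's leading term divides it; move -199/20*x_2**2 to the remainder.
  leading term x_2: no divisor's leading term divides it; move 27/20*x_2 to the remainder.
  leading term 1: no divisor's leading term divides it; move 41/5 to the remainder.
  remainder 2/5*x_2**3 - 199/20*x_2**2 + 27/20*x_2 + 41/5 ≠ 0; add g_3 = 2/5*x_2**3 - 199/20*x_2**2 + 27/20*x_2 + 41/5 to the basis.

The other S-polynomials (S(f_1,g_3), S(f_2,g_3)) all reduce to 0 modulo the current basis, so we have a Gröbner basis.
Inter-reduce: drop elements whose leading term is divisible by another's, tail-reduce, and make monic.

G = {x_1 - 2/5*x_2**2 + 11/4*x_2 - 27/20, x_2**3 - 199/8*x_2**2 + 27/8*x_2 + 41/2}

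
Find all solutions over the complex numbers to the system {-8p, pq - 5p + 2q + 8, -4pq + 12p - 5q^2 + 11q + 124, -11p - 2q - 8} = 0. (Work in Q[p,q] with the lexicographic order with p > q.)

{(0, -4)}

Compute a lex Gröbner basis by Buchberger's algorithm.
f_1 = -8p, LT = p.
f_2 = pq - 5p + 2q + 8, LT = pq.
f_3 = -4pq + 12p - 5q^2 + 11q + 124, LT = pq.
f_4 = -11p - 2q - 8, LT = p.

S(f_1,f_2): lcm = pq. S = 5p - 2q - 8.
  leading term p: subtract (-5/8)·f_1 from 5p - 2q - 8 → -2q - 8
  leading term q: no divisor's leading term divides it; move -2q to the remainder.
  leading term 1: no divisor's leading term divides it; move -8 to the remainder.
  remainder -2q - 8 ≠ 0; add h_5 = -2q - 8 to the basis.

The other S-polynomials (S(f_1,f_3), S(f_1,f_4), S(f_2,f_3), S(f_2,f_4), S(f_3,f_4), S(f_1,h_5), S(f_2,h_5), S(f_3,h_5), S(f_4,h_5)) all reduce to 0 modulo the current basis, so we have a Gröbner basis.
Inter-reduce: drop elements whose leading term is divisible by another's, tail-reduce, and make monic.
Reduced Gröbner basis: {p, q + 4}.

From the last basis element, q + 4 = 0, so q takes values in {-4}. Each choice, substituted upward through the basis, yields the corresponding point(s) of the solution set.
  q = -4: the earlier basis element becomes p = 0, giving p = 0 — point (0, -4).
Check: every point annihilates each of the original generators.
A lex Gröbner basis triangularizes the system, enabling back-substitution.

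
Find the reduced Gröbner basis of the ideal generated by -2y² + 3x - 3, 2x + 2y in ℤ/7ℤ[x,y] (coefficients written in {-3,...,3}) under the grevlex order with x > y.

G = {y² - 2y - 2, x + y}

f_1 = -2y² + 3x - 3, LT = y².
f_2 = 2x + 2y, LT = x.

The S-polynomials (S(f_1,f_2)) all reduce to 0 modulo the current basis, so we have a Gröbner basis.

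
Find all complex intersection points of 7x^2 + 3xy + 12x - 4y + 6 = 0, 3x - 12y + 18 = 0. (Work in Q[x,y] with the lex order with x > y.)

{(-2, 1), (0, 3/2)}

Compute a lex Gröbner basis by Buchberger's algorithm.
f_1 = 7x^2 + 3xy + 12x - 4y + 6, LT = x^2.
f_2 = 3x - 12y + 18, LT = x.

S(f_1,f_2): lcm = x^2. S = 31/7xy - 30/7x - 4/7y + 6/7.
  leading term xy: subtract (31/21y)·f_2 from 31/7xy - 30/7x - 4/7y + 6/7 → -30/7x + 124/7y^2 - 190/7y + 6/7
  leading term x: subtract (-10/7)·f_2 from -30/7x + 124/7y^2 - 190/7y + 6/7 → 124/7y^2 - 310/7y + 186/7
  leading term y^2: no divisor's leading term divides it; move 124/7y^2 to the remainder.
  leading term y: no divisor's leading term divides it; move -310/7y to the remainder.
  leading term 1: no divisor's leading term divides it; move 186/7 to the remainder.
  remainder 124/7y^2 - 310/7y + 186/7 ≠ 0; add h_3 = 124/7y^2 - 310/7y + 186/7 to the basis.

The other S-polynomials (S(f_1,h_3), S(f_2,h_3)) all reduce to 0 modulo the current basis, so we have a Gröbner basis.
Inter-reduce: drop elements whose leading term is divisible by another's, tail-reduce, and make monic.
Reduced Gröbner basis: {x - 4y + 6, y^2 - 5/2y + 3/2}.

Since the basis is lex-ordered, y^2 - 5/2y + 3/2 is univariate in y. Its roots are {1, 3/2}. Back-substituting each root into the other basis elements fixes the other coordinates.
  y = 1: the earlier basis element becomes x + 2 = 0, giving x = -2 — point (-2, 1).
  y = 3/2: the earlier basis element becomes x = 0, giving x = 0 — point (0, 3/2).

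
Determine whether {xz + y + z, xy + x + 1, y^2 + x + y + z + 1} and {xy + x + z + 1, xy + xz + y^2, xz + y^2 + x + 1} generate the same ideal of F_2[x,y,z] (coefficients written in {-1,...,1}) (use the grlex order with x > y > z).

Equality of ideals is decidable: compute both reduced Gröbner bases (unique for the ordering) and check whether they agree.
Buchberger on the first generating set:
f_1 = xz + y + z, LT = xz.
f_2 = xy + x + 1, LT = xy.
f_3 = y^2 + x + y + z + 1, LT = y^2.

S(f_1,f_2): lcm = xyz. S = xz + y^2 + yz + z.
  reduce S modulo (f_1, f_2, f_3):
  remainder yz + x + z + 1 ≠ 0; add g_4 = yz + x + z + 1 to the basis.

S(f_2,f_3): lcm = xy^2. S = x^2 + xz + x + y.
  reduce S modulo (f_1, f_2, f_3, g_4):
  remainder x^2 + x + z ≠ 0; add g_5 = x^2 + x + z to the basis.

S(f_3,g_4): lcm = y^2z. S = xy + xz + z^2 + y + z.
  reduce S modulo (f_1, f_2, f_3, g_4, g_5):
  remainder z^2 + x + 1 ≠ 0; add g_6 = z^2 + x + 1 to the basis.

The other S-polynomials (S(f_1,f_3), S(f_1,g_4), S(f_2,g_4), S(f_1,g_5), S(f_2,g_5), S(f_3,g_5), S(g_4,g_5), S(f_1,g_6), S(f_2,g_6), S(f_3,g_6), S(g_4,g_6), S(g_5,g_6)) all reduce to 0 modulo the current basis, so we have a Gröbner basis.
Inter-reduce: drop elements whose leading term is divisible by another's, tail-reduce, and make monic.
Reduced Gröbner basis: {x^2 + x + z, xy + x + 1, xz + y + z, y^2 + x + y + z + 1, yz + x + z + 1, z^2 + x + 1}.

Buchberger on the second generating set:
h_1 = xy + x + z + 1, LT = xy.
h_2 = xy + xz + y^2, LT = xy.
h_3 = xz + y^2 + x + 1, LT = xz.

S(h_1,h_2): lcm = xy. S = xz + y^2 + x + z + 1.
  reduce S modulo (h_1, h_2, h_3):
  remainder z ≠ 0; add k_4 = z to the basis.

S(h_1,h_3): lcm = xyz. S = y^3 + xy + xz + z^2 + y + z.
  reduce S modulo (h_1, h_2, h_3, k_4):
  remainder y^3 + y^2 + y ≠ 0; add k_5 = y^3 + y^2 + y to the basis.

S(h_3,k_4): lcm = xz. S = y^2 + x + 1.
  reduce S modulo (h_1, h_2, h_3, k_4, k_5):
  remainder y^2 + x + 1 ≠ 0; add k_6 = y^2 + x + 1 to the basis.

S(h_1,k_6): lcm = xy^2. S = x^2 + xy + yz + x + y.
  reduce S modulo (h_1, h_2, h_3, k_4, k_5, k_6):
  remainder x^2 + y + 1 ≠ 0; add k_7 = x^2 + y + 1 to the basis.

The other S-polynomials (S(h_2,h_3), S(h_1,k_4), S(h_2,k_4), S(h_1,k_5), S(h_2,k_5), S(h_3,k_5), S(k_4,k_5), S(h_2,k_6), S(h_3,k_6), S(k_4,k_6), S(k_5,k_6), S(h_1,k_7), S(h_2,k_7), S(h_3,k_7), S(k_4,k_7), S(k_5,k_7), S(k_6,k_7)) all reduce to 0 modulo the current basis, so we have a Gröbner basis.
Inter-reduce: drop elements whose leading term is divisible by another's, tail-reduce, and make monic.
Reduced Gröbner basis: {x^2 + y + 1, xy + x + 1, y^2 + x + 1, z}.

The bases are distinct; the ideals are different.
The same test decides containment: I ⊆ J iff every generator of I reduces to 0 modulo a Gröbner basis of J.

No, the ideals differ.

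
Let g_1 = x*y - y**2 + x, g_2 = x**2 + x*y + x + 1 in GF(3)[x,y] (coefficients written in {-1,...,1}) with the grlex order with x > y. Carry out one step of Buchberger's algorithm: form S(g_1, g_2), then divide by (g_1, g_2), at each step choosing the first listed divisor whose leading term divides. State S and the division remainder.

lcm(LM(g_1), LM(g_2)) = x**2*y.
S = (lcm/LT(g_1))·g_1 − (lcm/LT(g_2))·g_2 = x*y**2 + x**2 - x*y - y.
Reduce S modulo (g_1, g_2) in that order:
  leading term x*y**2: subtract (y)·g_1 from x*y**2 + x**2 - x*y - y → y**3 + x**2 + x*y - y
  leading term y**3: no divisor's leading term divides it; move y**3 to the remainder.
  leading term x**2: subtract (1)·g_2 from x**2 + x*y - y → -x - y - 1
  leading term x: no divisor's leading term divides it; move -x to the remainder.
  leading term y: no divisor's leading term divides it; move -y to the remainder.
  leading term 1: no divisor's leading term divides it; move -1 to the remainder.
The remainder y**3 - x - y - 1 is nonzero, so it would be added as the next basis element.

S(g_1, g_2) = x*y**2 + x**2 - x*y - y; remainder on division = y**3 - x - y - 1.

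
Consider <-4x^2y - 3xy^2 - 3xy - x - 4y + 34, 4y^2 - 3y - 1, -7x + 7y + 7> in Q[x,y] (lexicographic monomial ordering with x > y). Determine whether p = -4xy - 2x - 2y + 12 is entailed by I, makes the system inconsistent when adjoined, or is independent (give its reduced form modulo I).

First compute the reduced Gröbner basis of I by Buchberger's algorithm.
f_1 = -4x^2y - 3xy^2 - 3xy - x - 4y + 34, LT = x^2y.
f_2 = 4y^2 - 3y - 1, LT = y^2.
f_3 = -7x + 7y + 7, LT = x.

S(f_1,f_2): lcm = x^2y^2. S = 3/4x^2y + 1/4x^2 + 3/4xy^3 + 3/4xy^2 + 1/4xy + y^2 - 17/2y.
  leading term x^2y: subtract (-3/16)·f_1 from 3/4x^2y + 1/4x^2 + 3/4xy^3 + 3/4xy^2 + 1/4xy + y^2 - 17/2y → 1/4x^2 + 3/4xy^3 + 3/16xy^2 - 5/16xy - 3/16x + y^2 - 37/4y + 51/8
  leading term x^2: subtract (-1/28x)·f_3 from 1/4x^2 + 3/4xy^3 + 3/16xy^2 - 5/16xy - 3/16x + y^2 - 37/4y + 51/8 → 3/4xy^3 + 3/16xy^2 - 1/16xy + 1/16x + y^2 - 37/4y + 51/8
  leading term xy^3: subtract (3/16xy)·f_2 from 3/4xy^3 + 3/16xy^2 - 1/16xy + 1/16x + y^2 - 37/4y + 51/8 → 3/4xy^2 + 1/8xy + 1/16x + y^2 - 37/4y + 51/8
  leading term xy^2: subtract (3/16x)·f_2 from 3/4xy^2 + 1/8xy + 1/16x + y^2 - 37/4y + 51/8 → 11/16xy + 1/4x + y^2 - 37/4y + 51/8
  leading term xy: subtract (-11/112y)·f_3 from 11/16xy + 1/4x + y^2 - 37/4y + 51/8 → 1/4x + 27/16y^2 - 137/16y + 51/8
  leading term x: subtract (-1/28)·f_3 from 1/4x + 27/16y^2 - 137/16y + 51/8 → 27/16y^2 - 133/16y + 53/8
  leading term y^2: subtract (27/64)·f_2 from 27/16y^2 - 133/16y + 53/8 → -451/64y + 451/64
  leading term y: no divisor's leading term divides it; move -451/64y to the remainder.
  leading term 1: no divisor's leading term divides it; move 451/64 to the remainder.
  remainder -451/64y + 451/64 ≠ 0; add h_4 = -451/64y + 451/64 to the basis.

S(f_1,f_3): lcm = x^2y. S = 7/4xy^2 + 7/4xy + 1/4x + y - 17/2.
  leading term xy^2: subtract (7/16x)·f_2 from 7/4xy^2 + 7/4xy + 1/4x + y - 17/2 → 49/16xy + 11/16x + y - 17/2
  leading term xy: subtract (-7/16y)·f_3 from 49/16xy + 11/16x + y - 17/2 → 11/16x + 49/16y^2 + 65/16y - 17/2
  leading term x: subtract (-11/112)·f_3 from 11/16x + 49/16y^2 + 65/16y - 17/2 → 49/16y^2 + 19/4y - 125/16
  leading term y^2: subtract (49/64)·f_2 from 49/16y^2 + 19/4y - 125/16 → 451/64y - 451/64
  leading term y: subtract (-1)·h_4 from 451/64y - 451/64 → 0
  remainder 0.

S(f_2,f_3): leading monomials are coprime, so the S-polynomial reduces to 0 (Buchberger's first criterion).
S(f_1,h_4): lcm = x^2y. S = x^2 + 3/4xy^2 + 3/4xy + 1/4x + y - 17/2.
  leading term x^2: subtract (-1/7x)·f_3 from x^2 + 3/4xy^2 + 3/4xy + 1/4x + y - 17/2 → 3/4xy^2 + 7/4xy + 5/4x + y - 17/2
  leading term xy^2: subtract (3/16x)·f_2 from 3/4xy^2 + 7/4xy + 5/4x + y - 17/2 → 37/16xy + 23/16x + y - 17/2
  leading term xy: subtract (-37/112y)·f_3 from 37/16xy + 23/16x + y - 17/2 → 23/16x + 37/16y^2 + 53/16y - 17/2
  leading term x: subtract (-23/112)·f_3 from 23/16x + 37/16y^2 + 53/16y - 17/2 → 37/16y^2 + 19/4y - 113/16
  leading term y^2: subtract (37/64)·f_2 from 37/16y^2 + 19/4y - 113/16 → 415/64y - 415/64
  leading term y: subtract (-415/451)·h_4 from 415/64y - 415/64 → 0
  remainder 0.

S(f_2,h_4): lcm = y^2. S = 1/4y - 1/4.
  leading term y: subtract (-16/451)·h_4 from 1/4y - 1/4 → 0
  remainder 0.

S(f_3,h_4): leading monomials are coprime, so the S-polynomial reduces to 0 (Buchberger's first criterion).
Every S-polynomial of the final basis reduces to 0, so we have a Gröbner basis.
Inter-reduce: drop elements whose leading term is divisible by another's, tail-reduce, and make monic.
Reduced Gröbner basis: {x - 2, y - 1}.
Label its elements g_1 = x - 2, g_2 = y - 1.

Reduce p = -4xy - 2x - 2y + 12 modulo G:
  leading term xy: subtract (-4y)·g_1 from -4xy - 2x - 2y + 12 → -2x - 10y + 12
  leading term x: subtract (-2)·g_1 from -2x - 10y + 12 → -10y + 8
  leading term y: subtract (-10)·g_2 from -10y + 8 → -2
  leading term 1: no divisor's leading term divides it; move -2 to the remainder.
  normal form = -2.
The normal form is nonzero, so p ∉ I. Since p minus its normal form lies in I, I + (p) = I + (r) where r = -2; decide whether this ideal is the whole ring.
Here r = -2 is a nonzero constant, hence a unit: 1 ∈ I + (p), the Gröbner basis of I + (p) is {1}, and the enlarged system has no common solution — adjoining p is inconsistent.

The remainder on division by a Gröbner basis is unique — it is the normal form.

Adjoining -4xy - 2x - 2y + 12 makes the ideal the whole ring: the system is inconsistent.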